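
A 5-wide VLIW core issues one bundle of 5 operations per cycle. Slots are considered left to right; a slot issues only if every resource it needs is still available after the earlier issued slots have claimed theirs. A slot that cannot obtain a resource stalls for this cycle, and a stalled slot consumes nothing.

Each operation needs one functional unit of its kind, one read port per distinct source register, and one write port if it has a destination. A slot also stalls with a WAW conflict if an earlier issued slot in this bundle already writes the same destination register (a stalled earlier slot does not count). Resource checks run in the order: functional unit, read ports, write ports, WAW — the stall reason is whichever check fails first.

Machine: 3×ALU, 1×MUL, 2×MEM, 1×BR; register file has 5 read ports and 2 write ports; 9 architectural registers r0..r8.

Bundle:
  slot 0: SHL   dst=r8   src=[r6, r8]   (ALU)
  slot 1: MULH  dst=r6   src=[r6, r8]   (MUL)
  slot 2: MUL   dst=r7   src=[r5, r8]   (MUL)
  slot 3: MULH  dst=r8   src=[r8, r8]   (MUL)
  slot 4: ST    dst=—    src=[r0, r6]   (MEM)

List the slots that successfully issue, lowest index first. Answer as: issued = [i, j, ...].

slot 0 (ALU): ISSUE — free A2,Mu1,Ld2,B1 rp3 wp1
slot 1 (MUL): ISSUE — free A2,Mu0,Ld2,B1 rp1 wp0
slot 2 (MUL): stall FU — free A2,Mu0,Ld2,B1 rp1 wp0
slot 3 (MUL): stall FU — free A2,Mu0,Ld2,B1 rp1 wp0
slot 4 (MEM): stall RD_PORT — free A2,Mu0,Ld2,B1 rp1 wp0

issued = [0, 1]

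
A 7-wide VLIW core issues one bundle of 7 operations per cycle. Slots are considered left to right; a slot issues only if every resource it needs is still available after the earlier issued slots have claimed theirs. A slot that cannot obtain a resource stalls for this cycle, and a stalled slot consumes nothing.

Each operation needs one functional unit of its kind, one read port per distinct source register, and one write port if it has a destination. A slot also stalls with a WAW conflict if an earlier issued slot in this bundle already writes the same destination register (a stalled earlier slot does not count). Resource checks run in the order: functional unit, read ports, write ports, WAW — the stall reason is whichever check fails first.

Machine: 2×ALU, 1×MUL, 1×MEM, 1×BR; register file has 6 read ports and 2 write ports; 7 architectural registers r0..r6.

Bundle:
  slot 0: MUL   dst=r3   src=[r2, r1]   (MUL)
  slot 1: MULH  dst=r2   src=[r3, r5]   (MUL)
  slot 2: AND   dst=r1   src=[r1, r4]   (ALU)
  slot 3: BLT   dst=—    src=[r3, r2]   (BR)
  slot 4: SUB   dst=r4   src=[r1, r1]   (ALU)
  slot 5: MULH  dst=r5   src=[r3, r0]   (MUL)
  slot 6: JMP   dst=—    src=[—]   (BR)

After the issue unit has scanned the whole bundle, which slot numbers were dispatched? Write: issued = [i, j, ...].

slot 0 (MUL): ISSUE — free A2,Mu0,Ld1,B1 rp4 wp1
slot 1 (MUL): stall FU — free A2,Mu0,Ld1,B1 rp4 wp1
slot 2 (ALU): ISSUE — free A1,Mu0,Ld1,B1 rp2 wp0
slot 3 (BR): ISSUE — free A1,Mu0,Ld1,B0 rp0 wp0
slot 4 (ALU): stall RD_PORT — free A1,Mu0,Ld1,B0 rp0 wp0
slot 5 (MUL): stall FU — free A1,Mu0,Ld1,B0 rp0 wp0
slot 6 (BR): stall FU — free A1,Mu0,Ld1,B0 rp0 wp0

issued = [0, 2, 3]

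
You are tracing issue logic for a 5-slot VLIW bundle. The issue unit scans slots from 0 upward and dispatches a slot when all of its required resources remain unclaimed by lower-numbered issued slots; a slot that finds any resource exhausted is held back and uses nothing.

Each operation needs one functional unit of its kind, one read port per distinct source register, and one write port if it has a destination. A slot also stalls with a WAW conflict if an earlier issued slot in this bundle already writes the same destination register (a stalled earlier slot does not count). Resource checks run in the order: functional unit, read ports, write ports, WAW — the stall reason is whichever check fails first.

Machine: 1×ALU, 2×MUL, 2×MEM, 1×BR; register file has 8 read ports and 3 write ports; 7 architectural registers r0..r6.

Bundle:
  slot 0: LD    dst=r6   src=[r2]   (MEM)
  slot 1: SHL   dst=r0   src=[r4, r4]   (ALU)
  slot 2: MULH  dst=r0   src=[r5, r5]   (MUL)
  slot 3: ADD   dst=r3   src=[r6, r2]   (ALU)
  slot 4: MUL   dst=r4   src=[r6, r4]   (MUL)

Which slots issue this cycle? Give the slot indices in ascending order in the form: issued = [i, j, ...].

issued = [0, 1, 4]

slot 0 (MEM): ISSUE — free A1,Mu2,Ld1,B1 rp7 wp2
slot 1 (ALU): ISSUE — free A0,Mu2,Ld1,B1 rp6 wp1
slot 2 (MUL): stall WAW — free A0,Mu2,Ld1,B1 rp6 wp1
slot 3 (ALU): stall FU — free A0,Mu2,Ld1,B1 rp6 wp1
slot 4 (MUL): ISSUE — free A0,Mu1,Ld1,B1 rp4 wp0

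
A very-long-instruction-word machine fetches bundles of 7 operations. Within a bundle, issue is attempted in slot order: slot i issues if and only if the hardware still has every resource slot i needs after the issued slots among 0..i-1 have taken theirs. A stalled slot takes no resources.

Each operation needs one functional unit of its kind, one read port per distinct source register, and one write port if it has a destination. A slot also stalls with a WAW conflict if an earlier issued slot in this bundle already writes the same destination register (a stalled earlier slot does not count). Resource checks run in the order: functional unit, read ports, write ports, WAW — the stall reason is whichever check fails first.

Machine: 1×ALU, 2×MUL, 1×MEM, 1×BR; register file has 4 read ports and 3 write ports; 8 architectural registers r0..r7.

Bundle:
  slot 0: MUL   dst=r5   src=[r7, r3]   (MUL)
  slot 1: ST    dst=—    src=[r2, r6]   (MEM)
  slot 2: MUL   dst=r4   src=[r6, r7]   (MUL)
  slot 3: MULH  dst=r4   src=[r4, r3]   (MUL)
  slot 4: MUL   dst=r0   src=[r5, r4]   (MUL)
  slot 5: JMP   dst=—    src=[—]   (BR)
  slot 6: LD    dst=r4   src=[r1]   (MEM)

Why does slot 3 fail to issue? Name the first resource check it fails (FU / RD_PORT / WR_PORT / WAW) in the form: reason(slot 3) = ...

reason(slot 3) = RD_PORT

#0 MUL src=r7,r3 dispatched  <A:1 Mu:1 Ld:1 B:1 rd:2 wr:2>
#1 MEM src=r2,r6 dispatched  <A:1 Mu:1 Ld:0 B:1 rd:0 wr:2>
#2 MUL src=r6,r7 held:RD_PORT  <A:1 Mu:1 Ld:0 B:1 rd:0 wr:2>
#3 MUL src=r4,r3 held:RD_PORT  <A:1 Mu:1 Ld:0 B:1 rd:0 wr:2>
#4 MUL src=r5,r4 held:RD_PORT  <A:1 Mu:1 Ld:0 B:1 rd:0 wr:2>
#5 BR src=- dispatched  <A:1 Mu:1 Ld:0 B:0 rd:0 wr:2>
#6 MEM src=r1 held:FU  <A:1 Mu:1 Ld:0 B:0 rd:0 wr:2>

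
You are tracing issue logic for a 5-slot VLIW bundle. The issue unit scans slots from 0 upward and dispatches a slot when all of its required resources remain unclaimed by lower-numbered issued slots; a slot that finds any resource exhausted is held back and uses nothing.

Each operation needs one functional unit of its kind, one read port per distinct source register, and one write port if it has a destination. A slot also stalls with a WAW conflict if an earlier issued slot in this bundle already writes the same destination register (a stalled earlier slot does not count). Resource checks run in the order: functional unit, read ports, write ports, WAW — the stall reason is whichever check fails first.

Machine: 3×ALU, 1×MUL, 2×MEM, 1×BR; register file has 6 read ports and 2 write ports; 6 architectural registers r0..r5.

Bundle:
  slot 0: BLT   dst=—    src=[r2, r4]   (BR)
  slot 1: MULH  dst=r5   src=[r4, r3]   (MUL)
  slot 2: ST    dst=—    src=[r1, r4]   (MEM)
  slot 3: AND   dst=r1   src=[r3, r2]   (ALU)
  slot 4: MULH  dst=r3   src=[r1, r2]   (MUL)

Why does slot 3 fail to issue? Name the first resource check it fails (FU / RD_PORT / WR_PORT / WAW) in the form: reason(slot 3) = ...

(0) want 1×BR +2rd +0wr — yes → AL3|MU1|ME2|BR0|rd4|wr2
(1) want 1×MUL +2rd +1wr — yes → AL3|MU0|ME2|BR0|rd2|wr1
(2) want 1×MEM +2rd +0wr — yes → AL3|MU0|ME1|BR0|rd0|wr1
(3) want 1×ALU +2rd +1wr — RD_PORT → AL3|MU0|ME1|BR0|rd0|wr1
(4) want 1×MUL +2rd +1wr — FU → AL3|MU0|ME1|BR0|rd0|wr1

reason(slot 3) = RD_PORT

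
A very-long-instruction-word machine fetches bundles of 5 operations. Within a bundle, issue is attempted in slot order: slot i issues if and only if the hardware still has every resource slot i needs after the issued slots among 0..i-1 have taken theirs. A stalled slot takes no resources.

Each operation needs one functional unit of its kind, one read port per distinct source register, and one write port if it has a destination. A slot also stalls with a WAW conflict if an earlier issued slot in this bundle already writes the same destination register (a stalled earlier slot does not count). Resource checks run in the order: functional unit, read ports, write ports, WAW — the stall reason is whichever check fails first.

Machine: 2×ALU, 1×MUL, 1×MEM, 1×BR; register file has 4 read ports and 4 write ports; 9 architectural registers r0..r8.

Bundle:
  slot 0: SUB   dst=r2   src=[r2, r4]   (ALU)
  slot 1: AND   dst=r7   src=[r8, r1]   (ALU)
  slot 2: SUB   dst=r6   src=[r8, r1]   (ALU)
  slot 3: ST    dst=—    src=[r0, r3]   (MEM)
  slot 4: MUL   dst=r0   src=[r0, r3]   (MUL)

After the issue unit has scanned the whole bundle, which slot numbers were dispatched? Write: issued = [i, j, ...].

issued = [0, 1]

  0. ALU→r2 ⇒ go  {1A/1Mu/1Ld/1B | 2r 3w}
  1. ALU→r7 ⇒ go  {0A/1Mu/1Ld/1B | 0r 2w}
  2. ALU→r6 ⇒ no(FU)  {0A/1Mu/1Ld/1B | 0r 2w}
  3. MEM ⇒ no(RD_PORT)  {0A/1Mu/1Ld/1B | 0r 2w}
  4. MUL→r0 ⇒ no(RD_PORT)  {0A/1Mu/1Ld/1B | 0r 2w}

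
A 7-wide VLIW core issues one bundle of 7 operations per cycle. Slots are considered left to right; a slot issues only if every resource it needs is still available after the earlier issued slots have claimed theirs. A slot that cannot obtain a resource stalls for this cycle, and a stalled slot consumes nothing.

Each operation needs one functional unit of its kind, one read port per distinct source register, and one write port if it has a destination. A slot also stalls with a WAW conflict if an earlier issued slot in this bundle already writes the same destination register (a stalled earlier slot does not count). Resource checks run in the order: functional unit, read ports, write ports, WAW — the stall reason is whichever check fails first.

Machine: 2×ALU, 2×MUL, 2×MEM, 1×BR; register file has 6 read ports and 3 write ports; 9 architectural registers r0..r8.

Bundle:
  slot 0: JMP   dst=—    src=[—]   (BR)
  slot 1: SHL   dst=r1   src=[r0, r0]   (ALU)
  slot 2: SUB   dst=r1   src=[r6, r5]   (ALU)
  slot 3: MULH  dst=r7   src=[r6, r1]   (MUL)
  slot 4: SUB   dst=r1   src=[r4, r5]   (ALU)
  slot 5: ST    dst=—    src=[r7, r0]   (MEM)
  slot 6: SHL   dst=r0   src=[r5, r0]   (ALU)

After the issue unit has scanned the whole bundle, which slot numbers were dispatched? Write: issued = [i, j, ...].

#0 BR src=- dispatched  <A:2 Mu:2 Ld:2 B:0 rd:6 wr:3>
#1 ALU src=r0,r0 dispatched  <A:1 Mu:2 Ld:2 B:0 rd:5 wr:2>
#2 ALU src=r6,r5 held:WAW  <A:1 Mu:2 Ld:2 B:0 rd:5 wr:2>
#3 MUL src=r6,r1 dispatched  <A:1 Mu:1 Ld:2 B:0 rd:3 wr:1>
#4 ALU src=r4,r5 held:WAW  <A:1 Mu:1 Ld:2 B:0 rd:3 wr:1>
#5 MEM src=r7,r0 dispatched  <A:1 Mu:1 Ld:1 B:0 rd:1 wr:1>
#6 ALU src=r5,r0 held:RD_PORT  <A:1 Mu:1 Ld:1 B:0 rd:1 wr:1>

issued = [0, 1, 3, 5]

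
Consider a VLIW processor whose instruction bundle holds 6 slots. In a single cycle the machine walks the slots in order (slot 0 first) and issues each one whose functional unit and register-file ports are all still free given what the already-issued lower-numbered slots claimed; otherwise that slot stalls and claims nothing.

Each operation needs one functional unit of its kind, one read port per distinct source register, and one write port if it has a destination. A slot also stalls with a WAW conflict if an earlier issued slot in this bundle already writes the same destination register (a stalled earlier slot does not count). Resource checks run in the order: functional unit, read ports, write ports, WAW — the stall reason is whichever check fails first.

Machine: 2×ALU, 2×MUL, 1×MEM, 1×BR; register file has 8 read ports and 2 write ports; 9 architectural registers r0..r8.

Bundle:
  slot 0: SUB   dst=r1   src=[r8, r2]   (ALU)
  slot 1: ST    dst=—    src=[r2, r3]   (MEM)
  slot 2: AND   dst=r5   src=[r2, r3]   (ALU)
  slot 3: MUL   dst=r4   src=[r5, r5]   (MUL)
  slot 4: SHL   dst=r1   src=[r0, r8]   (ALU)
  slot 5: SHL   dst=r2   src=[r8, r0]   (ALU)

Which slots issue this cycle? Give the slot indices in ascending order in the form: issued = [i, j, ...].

issued = [0, 1, 2]

  0. ALU→r1 ⇒ go  {1A/2Mu/1Ld/1B | 6r 1w}
  1. MEM ⇒ go  {1A/2Mu/0Ld/1B | 4r 1w}
  2. ALU→r5 ⇒ go  {0A/2Mu/0Ld/1B | 2r 0w}
  3. MUL→r4 ⇒ no(WR_PORT)  {0A/2Mu/0Ld/1B | 2r 0w}
  4. ALU→r1 ⇒ no(FU)  {0A/2Mu/0Ld/1B | 2r 0w}
  5. ALU→r2 ⇒ no(FU)  {0A/2Mu/0Ld/1B | 2r 0w}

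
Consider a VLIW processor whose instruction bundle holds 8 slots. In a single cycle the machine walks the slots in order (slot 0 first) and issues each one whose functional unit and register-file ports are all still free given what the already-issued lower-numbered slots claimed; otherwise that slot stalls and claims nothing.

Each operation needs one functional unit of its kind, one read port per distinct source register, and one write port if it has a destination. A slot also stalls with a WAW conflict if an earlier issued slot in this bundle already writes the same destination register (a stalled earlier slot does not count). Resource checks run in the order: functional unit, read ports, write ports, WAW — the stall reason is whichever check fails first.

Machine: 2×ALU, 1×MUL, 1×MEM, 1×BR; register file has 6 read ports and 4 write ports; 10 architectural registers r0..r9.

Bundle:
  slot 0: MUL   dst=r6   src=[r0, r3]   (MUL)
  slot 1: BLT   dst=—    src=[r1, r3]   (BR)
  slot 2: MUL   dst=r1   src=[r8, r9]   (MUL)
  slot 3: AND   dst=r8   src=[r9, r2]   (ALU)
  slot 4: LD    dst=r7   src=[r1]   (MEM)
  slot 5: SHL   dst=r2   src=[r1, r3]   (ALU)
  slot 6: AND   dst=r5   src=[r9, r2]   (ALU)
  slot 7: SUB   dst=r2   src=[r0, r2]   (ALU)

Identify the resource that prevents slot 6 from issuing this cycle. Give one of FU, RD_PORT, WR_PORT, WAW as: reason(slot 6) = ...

reason(slot 6) = RD_PORT

[0] MUL needs rd=2 wr=1: ok; after: ALU=2 MUL=0 MEM=1 BR=1, R=4, W=3
[1] BR needs rd=2 wr=0: ok; after: ALU=2 MUL=0 MEM=1 BR=0, R=2, W=3
[2] MUL needs rd=2 wr=1: FU; after: ALU=2 MUL=0 MEM=1 BR=0, R=2, W=3
[3] ALU needs rd=2 wr=1: ok; after: ALU=1 MUL=0 MEM=1 BR=0, R=0, W=2
[4] MEM needs rd=1 wr=1: RD_PORT; after: ALU=1 MUL=0 MEM=1 BR=0, R=0, W=2
[5] ALU needs rd=2 wr=1: RD_PORT; after: ALU=1 MUL=0 MEM=1 BR=0, R=0, W=2
[6] ALU needs rd=2 wr=1: RD_PORT; after: ALU=1 MUL=0 MEM=1 BR=0, R=0, W=2
[7] ALU needs rd=2 wr=1: RD_PORT; after: ALU=1 MUL=0 MEM=1 BR=0, R=0, W=2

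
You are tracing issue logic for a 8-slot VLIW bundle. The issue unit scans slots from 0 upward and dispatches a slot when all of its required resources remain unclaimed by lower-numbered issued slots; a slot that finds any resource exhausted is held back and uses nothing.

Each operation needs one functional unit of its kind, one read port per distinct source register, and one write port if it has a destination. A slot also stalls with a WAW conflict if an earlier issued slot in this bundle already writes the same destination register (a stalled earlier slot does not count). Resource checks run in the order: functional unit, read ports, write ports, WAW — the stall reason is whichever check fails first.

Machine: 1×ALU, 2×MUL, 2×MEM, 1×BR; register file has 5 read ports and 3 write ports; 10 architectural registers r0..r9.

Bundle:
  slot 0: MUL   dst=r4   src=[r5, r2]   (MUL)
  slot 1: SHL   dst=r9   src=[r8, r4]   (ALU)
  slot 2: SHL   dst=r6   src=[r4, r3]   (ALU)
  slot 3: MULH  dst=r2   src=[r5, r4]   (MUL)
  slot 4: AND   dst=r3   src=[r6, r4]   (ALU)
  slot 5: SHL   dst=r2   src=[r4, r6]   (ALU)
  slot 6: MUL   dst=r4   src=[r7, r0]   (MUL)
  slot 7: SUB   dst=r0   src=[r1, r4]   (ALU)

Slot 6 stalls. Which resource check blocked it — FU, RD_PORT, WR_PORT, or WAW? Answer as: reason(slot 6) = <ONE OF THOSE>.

(0) want 1×MUL +2rd +1wr — yes → AL1|MU1|ME2|BR1|rd3|wr2
(1) want 1×ALU +2rd +1wr — yes → AL0|MU1|ME2|BR1|rd1|wr1
(2) want 1×ALU +2rd +1wr — FU → AL0|MU1|ME2|BR1|rd1|wr1
(3) want 1×MUL +2rd +1wr — RD_PORT → AL0|MU1|ME2|BR1|rd1|wr1
(4) want 1×ALU +2rd +1wr — FU → AL0|MU1|ME2|BR1|rd1|wr1
(5) want 1×ALU +2rd +1wr — FU → AL0|MU1|ME2|BR1|rd1|wr1
(6) want 1×MUL +2rd +1wr — RD_PORT → AL0|MU1|ME2|BR1|rd1|wr1
(7) want 1×ALU +2rd +1wr — FU → AL0|MU1|ME2|BR1|rd1|wr1

reason(slot 6) = RD_PORT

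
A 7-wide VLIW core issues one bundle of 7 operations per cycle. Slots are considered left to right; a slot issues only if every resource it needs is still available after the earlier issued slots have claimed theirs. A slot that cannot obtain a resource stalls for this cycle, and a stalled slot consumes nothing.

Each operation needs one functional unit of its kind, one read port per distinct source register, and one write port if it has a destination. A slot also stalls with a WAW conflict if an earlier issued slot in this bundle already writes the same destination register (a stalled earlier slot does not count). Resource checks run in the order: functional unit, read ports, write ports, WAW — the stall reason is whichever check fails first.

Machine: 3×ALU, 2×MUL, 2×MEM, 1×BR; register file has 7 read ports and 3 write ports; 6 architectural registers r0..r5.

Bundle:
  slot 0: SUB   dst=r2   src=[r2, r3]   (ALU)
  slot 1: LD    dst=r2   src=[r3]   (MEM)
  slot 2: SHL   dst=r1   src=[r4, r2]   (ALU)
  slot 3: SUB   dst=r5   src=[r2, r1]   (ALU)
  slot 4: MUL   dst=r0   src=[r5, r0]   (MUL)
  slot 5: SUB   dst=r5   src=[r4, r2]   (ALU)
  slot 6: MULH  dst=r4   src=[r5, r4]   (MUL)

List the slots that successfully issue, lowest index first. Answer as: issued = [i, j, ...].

(0) want 1×ALU +2rd +1wr — yes → AL2|MU2|ME2|BR1|rd5|wr2
(1) want 1×MEM +1rd +1wr — WAW → AL2|MU2|ME2|BR1|rd5|wr2
(2) want 1×ALU +2rd +1wr — yes → AL1|MU2|ME2|BR1|rd3|wr1
(3) want 1×ALU +2rd +1wr — yes → AL0|MU2|ME2|BR1|rd1|wr0
(4) want 1×MUL +2rd +1wr — RD_PORT → AL0|MU2|ME2|BR1|rd1|wr0
(5) want 1×ALU +2rd +1wr — FU → AL0|MU2|ME2|BR1|rd1|wr0
(6) want 1×MUL +2rd +1wr — RD_PORT → AL0|MU2|ME2|BR1|rd1|wr0

issued = [0, 2, 3]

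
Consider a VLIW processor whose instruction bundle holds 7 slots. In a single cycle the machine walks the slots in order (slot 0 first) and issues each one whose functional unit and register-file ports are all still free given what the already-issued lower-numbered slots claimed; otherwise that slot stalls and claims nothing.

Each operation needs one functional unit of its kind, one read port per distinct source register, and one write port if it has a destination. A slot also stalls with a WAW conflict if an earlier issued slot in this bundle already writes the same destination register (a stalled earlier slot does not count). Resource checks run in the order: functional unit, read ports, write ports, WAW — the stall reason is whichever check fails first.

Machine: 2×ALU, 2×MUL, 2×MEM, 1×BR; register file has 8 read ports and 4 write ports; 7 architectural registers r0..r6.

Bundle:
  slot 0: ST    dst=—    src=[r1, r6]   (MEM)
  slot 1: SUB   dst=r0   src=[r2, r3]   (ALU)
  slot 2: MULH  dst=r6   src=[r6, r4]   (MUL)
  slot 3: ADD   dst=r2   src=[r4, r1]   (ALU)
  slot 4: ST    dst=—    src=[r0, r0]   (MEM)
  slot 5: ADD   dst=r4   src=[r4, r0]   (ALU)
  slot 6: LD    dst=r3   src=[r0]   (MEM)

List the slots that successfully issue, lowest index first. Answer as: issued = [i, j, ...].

issued = [0, 1, 2, 3]

#0 MEM src=r1,r6 dispatched  <A:2 Mu:2 Ld:1 B:1 rd:6 wr:4>
#1 ALU src=r2,r3 dispatched  <A:1 Mu:2 Ld:1 B:1 rd:4 wr:3>
#2 MUL src=r6,r4 dispatched  <A:1 Mu:1 Ld:1 B:1 rd:2 wr:2>
#3 ALU src=r4,r1 dispatched  <A:0 Mu:1 Ld:1 B:1 rd:0 wr:1>
#4 MEM src=r0,r0 held:RD_PORT  <A:0 Mu:1 Ld:1 B:1 rd:0 wr:1>
#5 ALU src=r4,r0 held:FU  <A:0 Mu:1 Ld:1 B:1 rd:0 wr:1>
#6 MEM src=r0 held:RD_PORT  <A:0 Mu:1 Ld:1 B:1 rd:0 wr:1>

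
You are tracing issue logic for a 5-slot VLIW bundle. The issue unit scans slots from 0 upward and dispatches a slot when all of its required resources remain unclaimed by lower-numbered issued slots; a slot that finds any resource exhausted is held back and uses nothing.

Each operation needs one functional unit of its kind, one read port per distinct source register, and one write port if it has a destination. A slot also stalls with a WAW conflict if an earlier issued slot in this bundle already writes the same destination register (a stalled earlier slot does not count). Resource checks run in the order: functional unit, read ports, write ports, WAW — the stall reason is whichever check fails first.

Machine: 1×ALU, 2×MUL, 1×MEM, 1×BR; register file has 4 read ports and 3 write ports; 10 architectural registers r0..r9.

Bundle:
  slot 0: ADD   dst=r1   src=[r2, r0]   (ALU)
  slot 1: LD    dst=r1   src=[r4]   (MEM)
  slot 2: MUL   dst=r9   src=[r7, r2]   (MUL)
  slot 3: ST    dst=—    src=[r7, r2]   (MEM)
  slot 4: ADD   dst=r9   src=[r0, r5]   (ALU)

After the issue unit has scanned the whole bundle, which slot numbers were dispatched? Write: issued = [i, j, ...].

  0. ALU→r1 ⇒ go  {0A/2Mu/1Ld/1B | 2r 2w}
  1. MEM→r1 ⇒ no(WAW)  {0A/2Mu/1Ld/1B | 2r 2w}
  2. MUL→r9 ⇒ go  {0A/1Mu/1Ld/1B | 0r 1w}
  3. MEM ⇒ no(RD_PORT)  {0A/1Mu/1Ld/1B | 0r 1w}
  4. ALU→r9 ⇒ no(FU)  {0A/1Mu/1Ld/1B | 0r 1w}

issued = [0, 2]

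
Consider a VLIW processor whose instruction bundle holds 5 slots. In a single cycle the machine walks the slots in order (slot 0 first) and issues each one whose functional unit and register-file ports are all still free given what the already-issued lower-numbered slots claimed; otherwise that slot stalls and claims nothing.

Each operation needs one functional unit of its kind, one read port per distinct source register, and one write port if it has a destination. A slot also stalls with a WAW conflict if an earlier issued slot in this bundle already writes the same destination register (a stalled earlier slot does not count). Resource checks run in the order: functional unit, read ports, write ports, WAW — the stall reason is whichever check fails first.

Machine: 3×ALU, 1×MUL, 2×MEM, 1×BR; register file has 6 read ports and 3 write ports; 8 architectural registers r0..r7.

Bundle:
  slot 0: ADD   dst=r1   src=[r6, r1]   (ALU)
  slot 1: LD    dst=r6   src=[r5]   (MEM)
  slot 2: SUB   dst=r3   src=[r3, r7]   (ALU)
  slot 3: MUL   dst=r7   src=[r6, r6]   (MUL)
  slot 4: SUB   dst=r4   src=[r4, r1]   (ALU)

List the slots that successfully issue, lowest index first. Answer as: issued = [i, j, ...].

issued = [0, 1, 2]

slot 0 (ALU): ISSUE — free A2,Mu1,Ld2,B1 rp4 wp2
slot 1 (MEM): ISSUE — free A2,Mu1,Ld1,B1 rp3 wp1
slot 2 (ALU): ISSUE — free A1,Mu1,Ld1,B1 rp1 wp0
slot 3 (MUL): stall WR_PORT — free A1,Mu1,Ld1,B1 rp1 wp0
slot 4 (ALU): stall RD_PORT — free A1,Mu1,Ld1,B1 rp1 wp0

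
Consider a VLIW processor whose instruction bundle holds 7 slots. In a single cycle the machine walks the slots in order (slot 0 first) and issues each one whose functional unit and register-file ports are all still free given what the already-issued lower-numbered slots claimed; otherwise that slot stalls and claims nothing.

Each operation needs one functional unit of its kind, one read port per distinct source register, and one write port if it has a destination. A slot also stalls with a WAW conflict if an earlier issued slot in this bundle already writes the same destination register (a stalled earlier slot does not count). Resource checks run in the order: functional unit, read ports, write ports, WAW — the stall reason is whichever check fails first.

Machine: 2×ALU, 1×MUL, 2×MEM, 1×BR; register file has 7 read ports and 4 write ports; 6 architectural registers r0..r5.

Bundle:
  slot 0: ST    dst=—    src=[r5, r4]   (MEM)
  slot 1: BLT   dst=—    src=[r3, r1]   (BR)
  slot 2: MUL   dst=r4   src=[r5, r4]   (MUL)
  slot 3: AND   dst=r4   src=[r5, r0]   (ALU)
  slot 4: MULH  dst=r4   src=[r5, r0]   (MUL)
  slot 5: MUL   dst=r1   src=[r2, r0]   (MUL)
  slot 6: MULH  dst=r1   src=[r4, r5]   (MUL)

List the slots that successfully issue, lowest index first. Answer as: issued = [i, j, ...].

(0) want 1×MEM +2rd +0wr — yes → AL2|MU1|ME1|BR1|rd5|wr4
(1) want 1×BR +2rd +0wr — yes → AL2|MU1|ME1|BR0|rd3|wr4
(2) want 1×MUL +2rd +1wr — yes → AL2|MU0|ME1|BR0|rd1|wr3
(3) want 1×ALU +2rd +1wr — RD_PORT → AL2|MU0|ME1|BR0|rd1|wr3
(4) want 1×MUL +2rd +1wr — FU → AL2|MU0|ME1|BR0|rd1|wr3
(5) want 1×MUL +2rd +1wr — FU → AL2|MU0|ME1|BR0|rd1|wr3
(6) want 1×MUL +2rd +1wr — FU → AL2|MU0|ME1|BR0|rd1|wr3

issued = [0, 1, 2]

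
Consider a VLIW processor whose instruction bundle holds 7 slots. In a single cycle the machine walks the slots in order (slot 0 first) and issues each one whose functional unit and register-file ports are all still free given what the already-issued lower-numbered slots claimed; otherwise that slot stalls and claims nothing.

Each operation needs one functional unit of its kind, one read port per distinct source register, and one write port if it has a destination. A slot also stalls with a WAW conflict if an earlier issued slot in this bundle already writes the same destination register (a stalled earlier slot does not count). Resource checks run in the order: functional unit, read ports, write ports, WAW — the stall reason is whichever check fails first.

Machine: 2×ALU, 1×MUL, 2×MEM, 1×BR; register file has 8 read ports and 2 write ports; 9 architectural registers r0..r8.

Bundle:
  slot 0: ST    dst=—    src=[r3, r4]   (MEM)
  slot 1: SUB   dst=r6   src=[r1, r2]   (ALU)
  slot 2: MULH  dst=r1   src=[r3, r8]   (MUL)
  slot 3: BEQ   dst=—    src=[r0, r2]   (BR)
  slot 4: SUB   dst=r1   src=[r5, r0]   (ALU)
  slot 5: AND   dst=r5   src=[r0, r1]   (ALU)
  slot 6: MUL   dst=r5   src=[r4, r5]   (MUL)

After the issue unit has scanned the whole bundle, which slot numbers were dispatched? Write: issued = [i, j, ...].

  0. MEM ⇒ go  {2A/1Mu/1Ld/1B | 6r 2w}
  1. ALU→r6 ⇒ go  {1A/1Mu/1Ld/1B | 4r 1w}
  2. MUL→r1 ⇒ go  {1A/0Mu/1Ld/1B | 2r 0w}
  3. BR ⇒ go  {1A/0Mu/1Ld/0B | 0r 0w}
  4. ALU→r1 ⇒ no(RD_PORT)  {1A/0Mu/1Ld/0B | 0r 0w}
  5. ALU→r5 ⇒ no(RD_PORT)  {1A/0Mu/1Ld/0B | 0r 0w}
  6. MUL→r5 ⇒ no(FU)  {1A/0Mu/1Ld/0B | 0r 0w}

issued = [0, 1, 2, 3]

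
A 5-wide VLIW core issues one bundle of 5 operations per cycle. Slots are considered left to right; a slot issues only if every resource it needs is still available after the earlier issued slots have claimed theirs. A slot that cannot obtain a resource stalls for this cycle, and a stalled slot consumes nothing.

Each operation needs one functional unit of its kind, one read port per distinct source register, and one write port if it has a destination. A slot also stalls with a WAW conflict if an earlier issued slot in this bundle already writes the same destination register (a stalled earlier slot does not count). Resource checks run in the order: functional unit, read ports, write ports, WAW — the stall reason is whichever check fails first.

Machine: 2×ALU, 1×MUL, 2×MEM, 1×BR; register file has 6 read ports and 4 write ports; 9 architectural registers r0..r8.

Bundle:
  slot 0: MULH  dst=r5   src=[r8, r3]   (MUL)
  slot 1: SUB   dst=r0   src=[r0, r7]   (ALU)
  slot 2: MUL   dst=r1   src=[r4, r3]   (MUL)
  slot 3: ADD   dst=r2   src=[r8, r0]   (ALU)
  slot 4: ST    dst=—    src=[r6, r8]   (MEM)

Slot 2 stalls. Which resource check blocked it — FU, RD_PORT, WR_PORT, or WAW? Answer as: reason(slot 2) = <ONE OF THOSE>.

slot 0 (MUL): ISSUE — free A2,Mu0,Ld2,B1 rp4 wp3
slot 1 (ALU): ISSUE — free A1,Mu0,Ld2,B1 rp2 wp2
slot 2 (MUL): stall FU — free A1,Mu0,Ld2,B1 rp2 wp2
slot 3 (ALU): ISSUE — free A0,Mu0,Ld2,B1 rp0 wp1
slot 4 (MEM): stall RD_PORT — free A0,Mu0,Ld2,B1 rp0 wp1

reason(slot 2) = FU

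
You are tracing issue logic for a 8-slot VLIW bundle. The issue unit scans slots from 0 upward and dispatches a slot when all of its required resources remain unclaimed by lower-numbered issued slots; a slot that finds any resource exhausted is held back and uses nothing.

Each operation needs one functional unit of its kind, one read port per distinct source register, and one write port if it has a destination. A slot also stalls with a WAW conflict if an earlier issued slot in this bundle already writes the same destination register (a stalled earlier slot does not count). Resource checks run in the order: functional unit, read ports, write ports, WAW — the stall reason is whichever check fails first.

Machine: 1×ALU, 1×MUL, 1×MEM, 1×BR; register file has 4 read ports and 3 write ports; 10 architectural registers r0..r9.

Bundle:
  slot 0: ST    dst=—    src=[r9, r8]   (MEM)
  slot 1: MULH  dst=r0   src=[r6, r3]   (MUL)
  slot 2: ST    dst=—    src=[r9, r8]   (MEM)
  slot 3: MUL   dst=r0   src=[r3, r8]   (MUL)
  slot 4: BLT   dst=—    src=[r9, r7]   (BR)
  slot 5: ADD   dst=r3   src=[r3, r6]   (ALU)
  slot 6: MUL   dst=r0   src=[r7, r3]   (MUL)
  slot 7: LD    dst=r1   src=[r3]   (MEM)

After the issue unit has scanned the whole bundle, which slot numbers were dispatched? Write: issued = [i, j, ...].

issued = [0, 1]

slot 0 (MEM): ISSUE — free A1,Mu1,Ld0,B1 rp2 wp3
slot 1 (MUL): ISSUE — free A1,Mu0,Ld0,B1 rp0 wp2
slot 2 (MEM): stall FU — free A1,Mu0,Ld0,B1 rp0 wp2
slot 3 (MUL): stall FU — free A1,Mu0,Ld0,B1 rp0 wp2
slot 4 (BR): stall RD_PORT — free A1,Mu0,Ld0,B1 rp0 wp2
slot 5 (ALU): stall RD_PORT — free A1,Mu0,Ld0,B1 rp0 wp2
slot 6 (MUL): stall FU — free A1,Mu0,Ld0,B1 rp0 wp2
slot 7 (MEM): stall FU — free A1,Mu0,Ld0,B1 rp0 wp2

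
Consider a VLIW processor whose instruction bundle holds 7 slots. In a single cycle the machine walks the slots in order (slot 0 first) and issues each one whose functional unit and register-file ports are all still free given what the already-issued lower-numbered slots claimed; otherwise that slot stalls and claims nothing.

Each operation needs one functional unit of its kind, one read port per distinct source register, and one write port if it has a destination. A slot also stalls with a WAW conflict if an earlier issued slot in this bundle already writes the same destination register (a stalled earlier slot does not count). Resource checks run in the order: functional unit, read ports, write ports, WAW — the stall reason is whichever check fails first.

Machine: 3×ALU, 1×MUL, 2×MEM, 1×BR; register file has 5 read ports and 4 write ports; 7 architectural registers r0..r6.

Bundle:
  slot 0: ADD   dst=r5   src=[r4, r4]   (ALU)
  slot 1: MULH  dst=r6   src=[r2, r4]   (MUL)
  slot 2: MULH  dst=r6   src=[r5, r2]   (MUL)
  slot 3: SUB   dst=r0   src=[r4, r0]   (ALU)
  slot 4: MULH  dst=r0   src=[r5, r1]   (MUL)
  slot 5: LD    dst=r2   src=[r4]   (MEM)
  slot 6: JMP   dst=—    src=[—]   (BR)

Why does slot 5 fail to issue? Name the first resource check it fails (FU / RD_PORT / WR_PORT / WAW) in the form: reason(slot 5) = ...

reason(slot 5) = RD_PORT

(0) want 1×ALU +1rd +1wr — yes → AL2|MU1|ME2|BR1|rd4|wr3
(1) want 1×MUL +2rd +1wr — yes → AL2|MU0|ME2|BR1|rd2|wr2
(2) want 1×MUL +2rd +1wr — FU → AL2|MU0|ME2|BR1|rd2|wr2
(3) want 1×ALU +2rd +1wr — yes → AL1|MU0|ME2|BR1|rd0|wr1
(4) want 1×MUL +2rd +1wr — FU → AL1|MU0|ME2|BR1|rd0|wr1
(5) want 1×MEM +1rd +1wr — RD_PORT → AL1|MU0|ME2|BR1|rd0|wr1
(6) want 1×BR +0rd +0wr — yes → AL1|MU0|ME2|BR0|rd0|wr1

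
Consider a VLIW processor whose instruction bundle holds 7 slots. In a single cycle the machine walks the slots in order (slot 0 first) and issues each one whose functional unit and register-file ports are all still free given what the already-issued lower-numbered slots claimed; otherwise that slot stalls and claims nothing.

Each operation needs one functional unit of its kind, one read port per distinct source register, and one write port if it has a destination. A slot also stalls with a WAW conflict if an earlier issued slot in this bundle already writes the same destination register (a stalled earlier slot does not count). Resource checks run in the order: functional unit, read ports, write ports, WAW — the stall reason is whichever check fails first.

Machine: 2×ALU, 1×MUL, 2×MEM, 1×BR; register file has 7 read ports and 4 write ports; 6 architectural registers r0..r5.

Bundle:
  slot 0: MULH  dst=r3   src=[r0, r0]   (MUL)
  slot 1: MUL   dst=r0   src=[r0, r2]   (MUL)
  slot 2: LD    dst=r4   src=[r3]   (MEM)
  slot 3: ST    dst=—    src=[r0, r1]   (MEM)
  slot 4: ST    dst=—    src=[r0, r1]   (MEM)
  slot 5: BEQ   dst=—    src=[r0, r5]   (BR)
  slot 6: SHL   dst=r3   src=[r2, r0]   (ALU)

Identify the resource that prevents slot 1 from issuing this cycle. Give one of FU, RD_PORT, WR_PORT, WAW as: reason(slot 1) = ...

reason(slot 1) = FU

slot 0 (MUL): ISSUE — free A2,Mu0,Ld2,B1 rp6 wp3
slot 1 (MUL): stall FU — free A2,Mu0,Ld2,B1 rp6 wp3
slot 2 (MEM): ISSUE — free A2,Mu0,Ld1,B1 rp5 wp2
slot 3 (MEM): ISSUE — free A2,Mu0,Ld0,B1 rp3 wp2
slot 4 (MEM): stall FU — free A2,Mu0,Ld0,B1 rp3 wp2
slot 5 (BR): ISSUE — free A2,Mu0,Ld0,B0 rp1 wp2
slot 6 (ALU): stall RD_PORT — free A2,Mu0,Ld0,B0 rp1 wp2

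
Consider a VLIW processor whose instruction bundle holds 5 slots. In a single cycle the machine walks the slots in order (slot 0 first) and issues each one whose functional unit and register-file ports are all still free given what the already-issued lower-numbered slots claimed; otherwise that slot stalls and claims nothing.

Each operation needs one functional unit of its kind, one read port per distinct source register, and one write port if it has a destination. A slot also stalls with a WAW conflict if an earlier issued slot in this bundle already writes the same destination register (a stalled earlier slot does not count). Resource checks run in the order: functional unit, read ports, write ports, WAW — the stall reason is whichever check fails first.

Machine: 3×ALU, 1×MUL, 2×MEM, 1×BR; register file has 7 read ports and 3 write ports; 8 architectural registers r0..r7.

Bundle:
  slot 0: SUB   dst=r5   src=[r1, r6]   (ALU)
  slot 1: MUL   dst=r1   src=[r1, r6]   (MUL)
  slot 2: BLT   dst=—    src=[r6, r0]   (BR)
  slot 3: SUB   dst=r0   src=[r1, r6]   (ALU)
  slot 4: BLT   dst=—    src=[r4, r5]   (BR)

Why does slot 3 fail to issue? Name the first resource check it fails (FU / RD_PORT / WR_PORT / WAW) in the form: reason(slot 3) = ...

  0. ALU→r5 ⇒ go  {2A/1Mu/2Ld/1B | 5r 2w}
  1. MUL→r1 ⇒ go  {2A/0Mu/2Ld/1B | 3r 1w}
  2. BR ⇒ go  {2A/0Mu/2Ld/0B | 1r 1w}
  3. ALU→r0 ⇒ no(RD_PORT)  {2A/0Mu/2Ld/0B | 1r 1w}
  4. BR ⇒ no(FU)  {2A/0Mu/2Ld/0B | 1r 1w}

reason(slot 3) = RD_PORT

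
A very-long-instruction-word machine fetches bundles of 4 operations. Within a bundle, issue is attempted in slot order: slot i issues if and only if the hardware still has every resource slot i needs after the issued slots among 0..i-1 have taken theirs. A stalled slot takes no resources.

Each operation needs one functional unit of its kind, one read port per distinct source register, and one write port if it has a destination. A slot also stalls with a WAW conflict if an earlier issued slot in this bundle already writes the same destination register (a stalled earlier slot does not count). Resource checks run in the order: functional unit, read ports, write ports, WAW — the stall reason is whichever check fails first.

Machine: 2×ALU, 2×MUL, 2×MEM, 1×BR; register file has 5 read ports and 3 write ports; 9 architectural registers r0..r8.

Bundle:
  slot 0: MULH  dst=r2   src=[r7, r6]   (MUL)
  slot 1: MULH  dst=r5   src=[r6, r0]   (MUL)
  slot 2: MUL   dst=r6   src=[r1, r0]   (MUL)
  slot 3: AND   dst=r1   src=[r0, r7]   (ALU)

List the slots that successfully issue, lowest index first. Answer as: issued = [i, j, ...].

slot 0 (MUL): ISSUE — free A2,Mu1,Ld2,B1 rp3 wp2
slot 1 (MUL): ISSUE — free A2,Mu0,Ld2,B1 rp1 wp1
slot 2 (MUL): stall FU — free A2,Mu0,Ld2,B1 rp1 wp1
slot 3 (ALU): stall RD_PORT — free A2,Mu0,Ld2,B1 rp1 wp1

issued = [0, 1]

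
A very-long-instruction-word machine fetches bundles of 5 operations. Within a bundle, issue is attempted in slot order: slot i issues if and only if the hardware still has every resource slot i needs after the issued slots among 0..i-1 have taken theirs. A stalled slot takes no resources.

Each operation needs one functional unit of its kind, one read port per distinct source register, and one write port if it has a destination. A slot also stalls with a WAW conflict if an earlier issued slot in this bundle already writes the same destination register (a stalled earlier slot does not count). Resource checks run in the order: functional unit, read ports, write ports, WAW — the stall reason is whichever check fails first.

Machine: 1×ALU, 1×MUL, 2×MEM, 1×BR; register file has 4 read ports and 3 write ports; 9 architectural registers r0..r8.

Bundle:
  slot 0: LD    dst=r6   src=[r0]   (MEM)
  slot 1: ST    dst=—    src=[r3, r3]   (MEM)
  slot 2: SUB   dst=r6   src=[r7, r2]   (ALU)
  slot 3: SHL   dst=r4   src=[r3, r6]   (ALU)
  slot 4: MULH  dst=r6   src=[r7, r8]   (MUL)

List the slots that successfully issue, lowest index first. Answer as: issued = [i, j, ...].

issued = [0, 1, 3]

slot 0 (MEM): ISSUE — free A1,Mu1,Ld1,B1 rp3 wp2
slot 1 (MEM): ISSUE — free A1,Mu1,Ld0,B1 rp2 wp2
slot 2 (ALU): stall WAW — free A1,Mu1,Ld0,B1 rp2 wp2
slot 3 (ALU): ISSUE — free A0,Mu1,Ld0,B1 rp0 wp1
slot 4 (MUL): stall RD_PORT — free A0,Mu1,Ld0,B1 rp0 wp1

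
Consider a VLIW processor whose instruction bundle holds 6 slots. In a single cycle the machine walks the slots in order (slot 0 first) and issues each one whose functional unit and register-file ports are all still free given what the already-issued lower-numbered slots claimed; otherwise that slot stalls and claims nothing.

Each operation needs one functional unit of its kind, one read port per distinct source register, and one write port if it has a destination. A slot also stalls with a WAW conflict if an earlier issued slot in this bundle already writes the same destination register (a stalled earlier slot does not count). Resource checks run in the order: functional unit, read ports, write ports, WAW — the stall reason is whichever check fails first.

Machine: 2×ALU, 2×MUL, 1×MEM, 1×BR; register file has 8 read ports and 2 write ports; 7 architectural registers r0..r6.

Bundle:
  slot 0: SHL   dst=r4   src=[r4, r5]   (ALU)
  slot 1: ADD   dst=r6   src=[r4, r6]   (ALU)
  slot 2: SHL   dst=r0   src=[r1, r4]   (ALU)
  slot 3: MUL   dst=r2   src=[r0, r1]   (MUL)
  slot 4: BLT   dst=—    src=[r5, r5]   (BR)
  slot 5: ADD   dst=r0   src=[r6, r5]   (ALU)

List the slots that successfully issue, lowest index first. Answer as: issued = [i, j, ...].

slot 0 (ALU): ISSUE — free A1,Mu2,Ld1,B1 rp6 wp1
slot 1 (ALU): ISSUE — free A0,Mu2,Ld1,B1 rp4 wp0
slot 2 (ALU): stall FU — free A0,Mu2,Ld1,B1 rp4 wp0
slot 3 (MUL): stall WR_PORT — free A0,Mu2,Ld1,B1 rp4 wp0
slot 4 (BR): ISSUE — free A0,Mu2,Ld1,B0 rp3 wp0
slot 5 (ALU): stall FU — free A0,Mu2,Ld1,B0 rp3 wp0

issued = [0, 1, 4]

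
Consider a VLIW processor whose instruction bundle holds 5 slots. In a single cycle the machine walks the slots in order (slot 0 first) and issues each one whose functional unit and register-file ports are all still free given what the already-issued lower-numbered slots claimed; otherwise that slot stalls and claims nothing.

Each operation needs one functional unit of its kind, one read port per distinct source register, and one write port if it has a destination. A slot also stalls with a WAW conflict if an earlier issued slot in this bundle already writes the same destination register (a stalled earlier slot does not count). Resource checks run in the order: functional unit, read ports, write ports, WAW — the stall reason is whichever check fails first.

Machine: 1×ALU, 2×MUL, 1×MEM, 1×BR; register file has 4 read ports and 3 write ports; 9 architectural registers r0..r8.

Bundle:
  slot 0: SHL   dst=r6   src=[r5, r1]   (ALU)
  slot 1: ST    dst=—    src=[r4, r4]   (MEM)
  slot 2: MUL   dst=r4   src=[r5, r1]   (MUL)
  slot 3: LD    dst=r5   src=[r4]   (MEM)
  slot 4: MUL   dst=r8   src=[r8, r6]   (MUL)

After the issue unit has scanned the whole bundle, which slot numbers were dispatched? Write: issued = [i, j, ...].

[0] ALU needs rd=2 wr=1: ok; after: ALU=0 MUL=2 MEM=1 BR=1, R=2, W=2
[1] MEM needs rd=1 wr=0: ok; after: ALU=0 MUL=2 MEM=0 BR=1, R=1, W=2
[2] MUL needs rd=2 wr=1: RD_PORT; after: ALU=0 MUL=2 MEM=0 BR=1, R=1, W=2
[3] MEM needs rd=1 wr=1: FU; after: ALU=0 MUL=2 MEM=0 BR=1, R=1, W=2
[4] MUL needs rd=2 wr=1: RD_PORT; after: ALU=0 MUL=2 MEM=0 BR=1, R=1, W=2

issued = [0, 1]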